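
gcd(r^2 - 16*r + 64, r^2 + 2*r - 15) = 1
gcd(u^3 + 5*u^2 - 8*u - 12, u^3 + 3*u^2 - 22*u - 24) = u^2 + 7*u + 6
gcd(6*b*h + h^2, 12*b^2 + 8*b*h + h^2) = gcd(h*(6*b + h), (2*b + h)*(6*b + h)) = 6*b + h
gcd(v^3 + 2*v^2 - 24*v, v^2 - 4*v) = v^2 - 4*v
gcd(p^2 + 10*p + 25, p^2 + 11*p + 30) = p + 5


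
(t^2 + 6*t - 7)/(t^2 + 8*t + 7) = (t - 1)/(t + 1)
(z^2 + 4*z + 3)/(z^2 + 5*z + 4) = (z + 3)/(z + 4)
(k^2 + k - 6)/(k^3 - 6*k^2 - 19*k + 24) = (k - 2)/(k^2 - 9*k + 8)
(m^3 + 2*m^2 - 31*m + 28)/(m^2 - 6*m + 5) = (m^2 + 3*m - 28)/(m - 5)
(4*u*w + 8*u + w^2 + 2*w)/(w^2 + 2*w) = (4*u + w)/w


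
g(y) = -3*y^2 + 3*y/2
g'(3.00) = -16.50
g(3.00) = -22.50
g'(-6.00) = 37.50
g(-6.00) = -117.00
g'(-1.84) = 12.54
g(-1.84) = -12.92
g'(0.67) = -2.52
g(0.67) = -0.34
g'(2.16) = -11.46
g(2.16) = -10.76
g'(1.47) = -7.32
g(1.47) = -4.28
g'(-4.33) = 27.48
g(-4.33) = -62.74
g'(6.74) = -38.94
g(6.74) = -126.17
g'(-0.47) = 4.32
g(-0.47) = -1.37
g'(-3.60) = 23.10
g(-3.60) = -44.28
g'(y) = 3/2 - 6*y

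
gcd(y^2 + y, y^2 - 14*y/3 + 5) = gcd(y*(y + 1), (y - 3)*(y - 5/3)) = 1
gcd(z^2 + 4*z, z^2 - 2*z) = z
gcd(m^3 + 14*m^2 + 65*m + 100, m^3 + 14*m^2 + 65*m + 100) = m^3 + 14*m^2 + 65*m + 100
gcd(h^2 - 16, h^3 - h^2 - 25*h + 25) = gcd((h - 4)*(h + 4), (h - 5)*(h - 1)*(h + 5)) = 1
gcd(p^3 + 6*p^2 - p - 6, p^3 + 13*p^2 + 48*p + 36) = p^2 + 7*p + 6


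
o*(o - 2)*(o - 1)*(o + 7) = o^4 + 4*o^3 - 19*o^2 + 14*o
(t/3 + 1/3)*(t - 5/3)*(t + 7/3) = t^3/3 + 5*t^2/9 - 29*t/27 - 35/27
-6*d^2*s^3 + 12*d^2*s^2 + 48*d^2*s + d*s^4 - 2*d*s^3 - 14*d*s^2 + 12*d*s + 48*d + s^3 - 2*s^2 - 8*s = (-6*d + s)*(s - 4)*(s + 2)*(d*s + 1)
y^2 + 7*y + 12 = (y + 3)*(y + 4)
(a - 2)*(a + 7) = a^2 + 5*a - 14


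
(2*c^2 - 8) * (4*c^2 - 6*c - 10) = 8*c^4 - 12*c^3 - 52*c^2 + 48*c + 80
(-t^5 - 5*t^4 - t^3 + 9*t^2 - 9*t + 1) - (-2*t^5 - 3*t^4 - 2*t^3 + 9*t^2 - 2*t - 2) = t^5 - 2*t^4 + t^3 - 7*t + 3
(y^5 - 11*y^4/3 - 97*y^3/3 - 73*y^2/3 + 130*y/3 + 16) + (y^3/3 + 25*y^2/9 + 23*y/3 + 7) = y^5 - 11*y^4/3 - 32*y^3 - 194*y^2/9 + 51*y + 23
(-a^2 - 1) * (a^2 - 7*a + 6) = -a^4 + 7*a^3 - 7*a^2 + 7*a - 6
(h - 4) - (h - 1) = -3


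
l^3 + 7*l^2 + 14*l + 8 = (l + 1)*(l + 2)*(l + 4)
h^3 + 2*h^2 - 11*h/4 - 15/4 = (h - 3/2)*(h + 1)*(h + 5/2)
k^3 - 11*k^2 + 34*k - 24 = (k - 6)*(k - 4)*(k - 1)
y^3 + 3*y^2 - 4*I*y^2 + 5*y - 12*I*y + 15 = (y + 3)*(y - 5*I)*(y + I)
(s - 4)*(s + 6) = s^2 + 2*s - 24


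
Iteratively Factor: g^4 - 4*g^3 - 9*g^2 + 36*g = (g - 4)*(g^3 - 9*g) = g*(g - 4)*(g^2 - 9) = g*(g - 4)*(g + 3)*(g - 3)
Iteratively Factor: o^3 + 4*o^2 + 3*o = (o + 1)*(o^2 + 3*o) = o*(o + 1)*(o + 3)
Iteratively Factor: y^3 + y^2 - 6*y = (y - 2)*(y^2 + 3*y) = (y - 2)*(y + 3)*(y)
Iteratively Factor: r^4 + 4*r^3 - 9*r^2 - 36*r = (r - 3)*(r^3 + 7*r^2 + 12*r) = (r - 3)*(r + 3)*(r^2 + 4*r) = r*(r - 3)*(r + 3)*(r + 4)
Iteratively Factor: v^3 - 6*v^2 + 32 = (v - 4)*(v^2 - 2*v - 8) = (v - 4)^2*(v + 2)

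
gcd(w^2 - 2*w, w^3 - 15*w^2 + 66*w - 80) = w - 2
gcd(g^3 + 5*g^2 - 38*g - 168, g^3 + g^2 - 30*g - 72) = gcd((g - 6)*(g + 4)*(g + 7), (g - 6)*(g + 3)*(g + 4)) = g^2 - 2*g - 24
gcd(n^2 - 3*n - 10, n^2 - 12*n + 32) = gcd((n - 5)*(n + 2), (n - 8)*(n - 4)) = 1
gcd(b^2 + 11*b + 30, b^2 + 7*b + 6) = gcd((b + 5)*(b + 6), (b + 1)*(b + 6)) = b + 6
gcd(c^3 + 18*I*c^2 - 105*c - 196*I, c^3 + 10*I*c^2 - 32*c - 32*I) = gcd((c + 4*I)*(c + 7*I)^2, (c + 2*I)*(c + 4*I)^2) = c + 4*I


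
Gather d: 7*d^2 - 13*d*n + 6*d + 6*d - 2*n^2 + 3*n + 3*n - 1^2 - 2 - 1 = 7*d^2 + d*(12 - 13*n) - 2*n^2 + 6*n - 4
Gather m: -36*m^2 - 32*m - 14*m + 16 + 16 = -36*m^2 - 46*m + 32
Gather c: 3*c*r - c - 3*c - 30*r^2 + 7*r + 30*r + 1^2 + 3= c*(3*r - 4) - 30*r^2 + 37*r + 4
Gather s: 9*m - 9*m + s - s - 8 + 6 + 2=0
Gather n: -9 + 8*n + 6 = 8*n - 3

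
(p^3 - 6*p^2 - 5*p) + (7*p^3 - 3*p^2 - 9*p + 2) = 8*p^3 - 9*p^2 - 14*p + 2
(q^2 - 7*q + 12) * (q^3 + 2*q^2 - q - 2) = q^5 - 5*q^4 - 3*q^3 + 29*q^2 + 2*q - 24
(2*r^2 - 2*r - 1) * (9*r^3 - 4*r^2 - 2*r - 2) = 18*r^5 - 26*r^4 - 5*r^3 + 4*r^2 + 6*r + 2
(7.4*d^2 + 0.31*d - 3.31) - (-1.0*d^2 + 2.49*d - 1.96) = 8.4*d^2 - 2.18*d - 1.35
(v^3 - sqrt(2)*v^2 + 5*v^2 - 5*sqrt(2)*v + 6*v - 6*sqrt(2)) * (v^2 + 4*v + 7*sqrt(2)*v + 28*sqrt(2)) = v^5 + 6*sqrt(2)*v^4 + 9*v^4 + 12*v^3 + 54*sqrt(2)*v^3 - 102*v^2 + 156*sqrt(2)*v^2 - 364*v + 144*sqrt(2)*v - 336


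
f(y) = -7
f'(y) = 0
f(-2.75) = -7.00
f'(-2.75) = 0.00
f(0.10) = -7.00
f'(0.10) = 0.00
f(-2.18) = -7.00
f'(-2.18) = 0.00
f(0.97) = -7.00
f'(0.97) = 0.00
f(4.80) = -7.00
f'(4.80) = 0.00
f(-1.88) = -7.00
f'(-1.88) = 0.00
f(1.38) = -7.00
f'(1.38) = 0.00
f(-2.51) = -7.00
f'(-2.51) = 0.00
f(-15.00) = -7.00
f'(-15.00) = 0.00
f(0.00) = -7.00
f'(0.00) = 0.00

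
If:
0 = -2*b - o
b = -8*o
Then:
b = 0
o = 0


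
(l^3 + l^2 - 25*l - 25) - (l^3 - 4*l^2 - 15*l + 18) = 5*l^2 - 10*l - 43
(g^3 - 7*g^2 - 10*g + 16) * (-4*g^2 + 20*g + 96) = -4*g^5 + 48*g^4 - 4*g^3 - 936*g^2 - 640*g + 1536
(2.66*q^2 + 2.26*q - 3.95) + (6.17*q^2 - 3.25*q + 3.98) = 8.83*q^2 - 0.99*q + 0.0299999999999998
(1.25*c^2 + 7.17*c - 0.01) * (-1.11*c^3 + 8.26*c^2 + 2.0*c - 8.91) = -1.3875*c^5 + 2.3663*c^4 + 61.7353*c^3 + 3.1199*c^2 - 63.9047*c + 0.0891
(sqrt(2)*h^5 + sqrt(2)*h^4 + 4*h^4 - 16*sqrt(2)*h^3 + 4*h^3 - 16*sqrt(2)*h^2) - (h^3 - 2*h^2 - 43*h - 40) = sqrt(2)*h^5 + sqrt(2)*h^4 + 4*h^4 - 16*sqrt(2)*h^3 + 3*h^3 - 16*sqrt(2)*h^2 + 2*h^2 + 43*h + 40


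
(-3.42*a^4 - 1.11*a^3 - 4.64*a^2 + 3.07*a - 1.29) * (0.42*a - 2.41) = -1.4364*a^5 + 7.776*a^4 + 0.726300000000001*a^3 + 12.4718*a^2 - 7.9405*a + 3.1089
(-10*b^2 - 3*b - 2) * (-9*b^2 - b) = 90*b^4 + 37*b^3 + 21*b^2 + 2*b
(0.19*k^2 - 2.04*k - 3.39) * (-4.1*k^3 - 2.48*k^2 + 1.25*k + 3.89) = -0.779*k^5 + 7.8928*k^4 + 19.1957*k^3 + 6.5963*k^2 - 12.1731*k - 13.1871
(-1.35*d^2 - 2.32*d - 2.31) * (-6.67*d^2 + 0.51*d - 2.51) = 9.0045*d^4 + 14.7859*d^3 + 17.613*d^2 + 4.6451*d + 5.7981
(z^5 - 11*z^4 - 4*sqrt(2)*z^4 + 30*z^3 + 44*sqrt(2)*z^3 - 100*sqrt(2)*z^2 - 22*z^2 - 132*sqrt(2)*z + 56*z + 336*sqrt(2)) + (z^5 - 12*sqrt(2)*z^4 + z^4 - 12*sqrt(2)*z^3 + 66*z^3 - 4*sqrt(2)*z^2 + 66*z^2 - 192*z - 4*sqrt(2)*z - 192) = 2*z^5 - 16*sqrt(2)*z^4 - 10*z^4 + 32*sqrt(2)*z^3 + 96*z^3 - 104*sqrt(2)*z^2 + 44*z^2 - 136*sqrt(2)*z - 136*z - 192 + 336*sqrt(2)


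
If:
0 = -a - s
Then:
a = -s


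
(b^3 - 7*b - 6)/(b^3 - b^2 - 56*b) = (-b^3 + 7*b + 6)/(b*(-b^2 + b + 56))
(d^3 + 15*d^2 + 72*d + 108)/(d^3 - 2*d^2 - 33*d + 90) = (d^2 + 9*d + 18)/(d^2 - 8*d + 15)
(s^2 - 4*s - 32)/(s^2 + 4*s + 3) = (s^2 - 4*s - 32)/(s^2 + 4*s + 3)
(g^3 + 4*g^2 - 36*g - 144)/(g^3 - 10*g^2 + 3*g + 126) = (g^2 + 10*g + 24)/(g^2 - 4*g - 21)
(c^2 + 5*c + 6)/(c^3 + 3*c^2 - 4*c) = (c^2 + 5*c + 6)/(c*(c^2 + 3*c - 4))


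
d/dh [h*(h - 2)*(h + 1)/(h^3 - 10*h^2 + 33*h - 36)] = (-9*h^3 + 43*h^2 - 32*h - 24)/(h^5 - 17*h^4 + 115*h^3 - 387*h^2 + 648*h - 432)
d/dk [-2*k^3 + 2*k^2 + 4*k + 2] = -6*k^2 + 4*k + 4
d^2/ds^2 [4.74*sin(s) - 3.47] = -4.74*sin(s)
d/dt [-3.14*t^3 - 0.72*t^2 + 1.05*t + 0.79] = -9.42*t^2 - 1.44*t + 1.05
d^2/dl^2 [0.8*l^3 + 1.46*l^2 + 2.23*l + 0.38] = 4.8*l + 2.92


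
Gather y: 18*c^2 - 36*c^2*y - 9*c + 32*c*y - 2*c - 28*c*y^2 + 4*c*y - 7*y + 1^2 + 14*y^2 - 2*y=18*c^2 - 11*c + y^2*(14 - 28*c) + y*(-36*c^2 + 36*c - 9) + 1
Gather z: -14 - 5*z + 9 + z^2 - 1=z^2 - 5*z - 6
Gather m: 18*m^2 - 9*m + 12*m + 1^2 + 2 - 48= 18*m^2 + 3*m - 45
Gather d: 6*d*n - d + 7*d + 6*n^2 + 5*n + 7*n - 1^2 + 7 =d*(6*n + 6) + 6*n^2 + 12*n + 6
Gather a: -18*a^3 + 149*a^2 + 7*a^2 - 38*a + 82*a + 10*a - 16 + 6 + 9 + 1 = -18*a^3 + 156*a^2 + 54*a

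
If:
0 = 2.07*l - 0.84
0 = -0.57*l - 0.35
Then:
No Solution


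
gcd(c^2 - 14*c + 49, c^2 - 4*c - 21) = c - 7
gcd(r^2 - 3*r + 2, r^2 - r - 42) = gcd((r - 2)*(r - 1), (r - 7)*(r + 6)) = 1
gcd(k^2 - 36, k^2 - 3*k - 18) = k - 6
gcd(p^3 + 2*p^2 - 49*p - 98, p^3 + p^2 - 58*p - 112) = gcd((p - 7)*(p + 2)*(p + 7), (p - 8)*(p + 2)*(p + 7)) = p^2 + 9*p + 14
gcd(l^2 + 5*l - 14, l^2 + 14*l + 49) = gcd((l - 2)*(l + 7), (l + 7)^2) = l + 7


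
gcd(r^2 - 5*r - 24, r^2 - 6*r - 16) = r - 8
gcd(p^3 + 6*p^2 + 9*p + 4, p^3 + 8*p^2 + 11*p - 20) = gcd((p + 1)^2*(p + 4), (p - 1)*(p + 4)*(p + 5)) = p + 4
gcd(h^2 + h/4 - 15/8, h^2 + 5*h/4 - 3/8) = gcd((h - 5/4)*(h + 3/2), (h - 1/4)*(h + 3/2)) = h + 3/2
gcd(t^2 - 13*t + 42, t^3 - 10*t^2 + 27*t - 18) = t - 6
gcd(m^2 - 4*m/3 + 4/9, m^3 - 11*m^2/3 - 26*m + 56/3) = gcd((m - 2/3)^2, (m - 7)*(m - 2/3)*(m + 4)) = m - 2/3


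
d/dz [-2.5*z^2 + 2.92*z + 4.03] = 2.92 - 5.0*z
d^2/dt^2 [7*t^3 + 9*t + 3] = 42*t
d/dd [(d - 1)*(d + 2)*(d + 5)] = 3*d^2 + 12*d + 3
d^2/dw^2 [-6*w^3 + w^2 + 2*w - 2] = 2 - 36*w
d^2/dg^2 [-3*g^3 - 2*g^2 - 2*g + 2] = -18*g - 4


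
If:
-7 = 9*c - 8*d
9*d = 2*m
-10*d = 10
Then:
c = -5/3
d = -1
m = -9/2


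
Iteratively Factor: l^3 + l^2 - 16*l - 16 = (l - 4)*(l^2 + 5*l + 4) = (l - 4)*(l + 4)*(l + 1)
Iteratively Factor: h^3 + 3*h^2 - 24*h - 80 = (h + 4)*(h^2 - h - 20) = (h + 4)^2*(h - 5)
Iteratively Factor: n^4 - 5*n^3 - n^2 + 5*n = (n)*(n^3 - 5*n^2 - n + 5) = n*(n - 1)*(n^2 - 4*n - 5) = n*(n - 1)*(n + 1)*(n - 5)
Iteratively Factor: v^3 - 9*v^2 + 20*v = (v - 5)*(v^2 - 4*v) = v*(v - 5)*(v - 4)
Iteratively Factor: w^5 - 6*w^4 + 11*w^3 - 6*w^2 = (w - 1)*(w^4 - 5*w^3 + 6*w^2) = (w - 2)*(w - 1)*(w^3 - 3*w^2) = w*(w - 2)*(w - 1)*(w^2 - 3*w) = w*(w - 3)*(w - 2)*(w - 1)*(w)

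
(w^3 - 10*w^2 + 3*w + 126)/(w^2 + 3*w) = w - 13 + 42/w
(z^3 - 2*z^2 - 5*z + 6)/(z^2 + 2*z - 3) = (z^2 - z - 6)/(z + 3)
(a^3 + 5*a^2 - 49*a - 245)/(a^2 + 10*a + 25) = (a^2 - 49)/(a + 5)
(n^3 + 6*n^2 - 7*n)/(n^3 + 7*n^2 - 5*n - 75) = n*(n^2 + 6*n - 7)/(n^3 + 7*n^2 - 5*n - 75)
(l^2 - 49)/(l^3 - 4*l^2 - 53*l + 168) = (l - 7)/(l^2 - 11*l + 24)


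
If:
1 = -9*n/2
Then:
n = -2/9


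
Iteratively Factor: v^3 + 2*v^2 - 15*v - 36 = (v - 4)*(v^2 + 6*v + 9) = (v - 4)*(v + 3)*(v + 3)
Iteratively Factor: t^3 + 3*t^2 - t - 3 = (t + 3)*(t^2 - 1) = (t - 1)*(t + 3)*(t + 1)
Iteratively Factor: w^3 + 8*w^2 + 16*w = (w)*(w^2 + 8*w + 16) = w*(w + 4)*(w + 4)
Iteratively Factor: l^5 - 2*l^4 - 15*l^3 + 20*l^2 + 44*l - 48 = (l + 2)*(l^4 - 4*l^3 - 7*l^2 + 34*l - 24) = (l + 2)*(l + 3)*(l^3 - 7*l^2 + 14*l - 8) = (l - 2)*(l + 2)*(l + 3)*(l^2 - 5*l + 4) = (l - 4)*(l - 2)*(l + 2)*(l + 3)*(l - 1)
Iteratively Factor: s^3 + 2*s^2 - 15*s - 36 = (s + 3)*(s^2 - s - 12) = (s - 4)*(s + 3)*(s + 3)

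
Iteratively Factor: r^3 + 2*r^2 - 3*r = (r)*(r^2 + 2*r - 3) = r*(r - 1)*(r + 3)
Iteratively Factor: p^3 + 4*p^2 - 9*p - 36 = (p + 4)*(p^2 - 9) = (p - 3)*(p + 4)*(p + 3)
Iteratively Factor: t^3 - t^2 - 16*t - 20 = (t + 2)*(t^2 - 3*t - 10) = (t - 5)*(t + 2)*(t + 2)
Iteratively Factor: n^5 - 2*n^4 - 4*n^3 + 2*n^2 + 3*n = (n + 1)*(n^4 - 3*n^3 - n^2 + 3*n) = n*(n + 1)*(n^3 - 3*n^2 - n + 3) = n*(n + 1)^2*(n^2 - 4*n + 3) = n*(n - 1)*(n + 1)^2*(n - 3)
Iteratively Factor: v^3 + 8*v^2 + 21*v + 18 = (v + 2)*(v^2 + 6*v + 9) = (v + 2)*(v + 3)*(v + 3)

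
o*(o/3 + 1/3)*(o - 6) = o^3/3 - 5*o^2/3 - 2*o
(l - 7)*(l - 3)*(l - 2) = l^3 - 12*l^2 + 41*l - 42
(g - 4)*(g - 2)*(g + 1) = g^3 - 5*g^2 + 2*g + 8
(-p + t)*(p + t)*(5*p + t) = -5*p^3 - p^2*t + 5*p*t^2 + t^3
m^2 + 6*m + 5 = (m + 1)*(m + 5)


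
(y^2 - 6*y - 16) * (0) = 0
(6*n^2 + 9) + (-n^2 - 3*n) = 5*n^2 - 3*n + 9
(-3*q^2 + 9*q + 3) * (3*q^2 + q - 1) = -9*q^4 + 24*q^3 + 21*q^2 - 6*q - 3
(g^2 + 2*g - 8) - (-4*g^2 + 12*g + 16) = 5*g^2 - 10*g - 24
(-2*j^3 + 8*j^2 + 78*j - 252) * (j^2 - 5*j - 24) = -2*j^5 + 18*j^4 + 86*j^3 - 834*j^2 - 612*j + 6048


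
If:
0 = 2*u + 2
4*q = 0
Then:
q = 0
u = -1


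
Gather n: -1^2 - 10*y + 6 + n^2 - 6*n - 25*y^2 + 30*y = n^2 - 6*n - 25*y^2 + 20*y + 5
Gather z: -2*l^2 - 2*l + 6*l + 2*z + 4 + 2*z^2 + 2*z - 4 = -2*l^2 + 4*l + 2*z^2 + 4*z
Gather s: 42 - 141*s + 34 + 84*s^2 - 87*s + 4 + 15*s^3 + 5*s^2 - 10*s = 15*s^3 + 89*s^2 - 238*s + 80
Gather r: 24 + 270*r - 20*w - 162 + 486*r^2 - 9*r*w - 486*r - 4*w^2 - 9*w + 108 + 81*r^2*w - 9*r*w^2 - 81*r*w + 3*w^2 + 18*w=r^2*(81*w + 486) + r*(-9*w^2 - 90*w - 216) - w^2 - 11*w - 30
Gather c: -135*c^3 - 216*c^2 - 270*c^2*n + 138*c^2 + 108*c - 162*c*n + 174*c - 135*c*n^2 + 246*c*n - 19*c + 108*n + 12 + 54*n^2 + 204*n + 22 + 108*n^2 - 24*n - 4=-135*c^3 + c^2*(-270*n - 78) + c*(-135*n^2 + 84*n + 263) + 162*n^2 + 288*n + 30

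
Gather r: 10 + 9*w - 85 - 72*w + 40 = -63*w - 35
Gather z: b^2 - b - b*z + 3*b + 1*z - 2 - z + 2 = b^2 - b*z + 2*b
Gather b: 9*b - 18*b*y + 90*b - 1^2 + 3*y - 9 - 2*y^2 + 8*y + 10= b*(99 - 18*y) - 2*y^2 + 11*y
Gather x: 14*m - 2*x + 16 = 14*m - 2*x + 16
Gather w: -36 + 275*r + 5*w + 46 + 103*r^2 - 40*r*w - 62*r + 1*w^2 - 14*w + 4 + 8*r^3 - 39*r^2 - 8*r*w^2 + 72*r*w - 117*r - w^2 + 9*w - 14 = 8*r^3 + 64*r^2 - 8*r*w^2 + 32*r*w + 96*r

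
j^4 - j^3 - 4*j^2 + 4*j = j*(j - 2)*(j - 1)*(j + 2)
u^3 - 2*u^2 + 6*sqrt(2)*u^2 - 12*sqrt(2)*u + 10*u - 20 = (u - 2)*(u + sqrt(2))*(u + 5*sqrt(2))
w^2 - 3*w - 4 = (w - 4)*(w + 1)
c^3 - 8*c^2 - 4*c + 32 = (c - 8)*(c - 2)*(c + 2)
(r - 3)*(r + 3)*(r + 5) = r^3 + 5*r^2 - 9*r - 45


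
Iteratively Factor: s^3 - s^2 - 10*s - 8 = (s + 1)*(s^2 - 2*s - 8) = (s - 4)*(s + 1)*(s + 2)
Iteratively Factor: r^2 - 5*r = (r)*(r - 5)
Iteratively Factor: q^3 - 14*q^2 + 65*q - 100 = (q - 5)*(q^2 - 9*q + 20) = (q - 5)*(q - 4)*(q - 5)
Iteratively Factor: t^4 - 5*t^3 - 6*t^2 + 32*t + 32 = (t + 1)*(t^3 - 6*t^2 + 32) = (t + 1)*(t + 2)*(t^2 - 8*t + 16) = (t - 4)*(t + 1)*(t + 2)*(t - 4)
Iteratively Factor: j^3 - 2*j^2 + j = (j)*(j^2 - 2*j + 1) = j*(j - 1)*(j - 1)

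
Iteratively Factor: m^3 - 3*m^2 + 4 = (m + 1)*(m^2 - 4*m + 4) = (m - 2)*(m + 1)*(m - 2)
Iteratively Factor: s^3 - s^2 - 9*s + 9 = (s - 3)*(s^2 + 2*s - 3) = (s - 3)*(s - 1)*(s + 3)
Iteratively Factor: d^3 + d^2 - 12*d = (d + 4)*(d^2 - 3*d) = d*(d + 4)*(d - 3)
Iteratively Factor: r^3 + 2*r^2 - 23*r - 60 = (r - 5)*(r^2 + 7*r + 12) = (r - 5)*(r + 3)*(r + 4)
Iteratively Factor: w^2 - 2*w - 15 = (w + 3)*(w - 5)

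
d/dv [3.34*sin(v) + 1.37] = 3.34*cos(v)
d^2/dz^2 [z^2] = 2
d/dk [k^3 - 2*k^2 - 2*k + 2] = 3*k^2 - 4*k - 2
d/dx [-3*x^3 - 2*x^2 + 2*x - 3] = -9*x^2 - 4*x + 2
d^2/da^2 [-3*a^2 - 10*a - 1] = -6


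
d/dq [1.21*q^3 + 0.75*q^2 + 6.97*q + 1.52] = 3.63*q^2 + 1.5*q + 6.97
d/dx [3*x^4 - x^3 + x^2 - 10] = x*(12*x^2 - 3*x + 2)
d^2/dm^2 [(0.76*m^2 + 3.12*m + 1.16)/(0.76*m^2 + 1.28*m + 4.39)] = (4.44089209850063e-16*m^4 + 2.12556799999999*m^3 - 11.193888*m^2 - 55.68672*m - 9.70957600000001)/(0.438976*m^6 + 2.217984*m^5 + 11.342544*m^4 + 27.720704*m^3 + 65.518116*m^2 + 74.004864*m + 84.604519)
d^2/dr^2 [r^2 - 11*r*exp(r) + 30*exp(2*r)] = -11*r*exp(r) + 120*exp(2*r) - 22*exp(r) + 2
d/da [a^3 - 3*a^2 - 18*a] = 3*a^2 - 6*a - 18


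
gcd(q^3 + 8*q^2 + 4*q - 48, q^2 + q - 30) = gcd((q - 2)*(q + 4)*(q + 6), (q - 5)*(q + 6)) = q + 6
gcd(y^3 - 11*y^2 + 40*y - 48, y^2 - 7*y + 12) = y^2 - 7*y + 12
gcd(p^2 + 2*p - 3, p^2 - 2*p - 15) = p + 3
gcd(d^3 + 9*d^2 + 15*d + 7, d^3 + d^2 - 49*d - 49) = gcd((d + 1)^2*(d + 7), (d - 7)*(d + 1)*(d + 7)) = d^2 + 8*d + 7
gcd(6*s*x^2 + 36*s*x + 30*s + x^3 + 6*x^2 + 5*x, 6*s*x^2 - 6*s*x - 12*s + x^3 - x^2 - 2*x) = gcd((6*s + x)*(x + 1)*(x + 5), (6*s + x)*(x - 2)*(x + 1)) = 6*s*x + 6*s + x^2 + x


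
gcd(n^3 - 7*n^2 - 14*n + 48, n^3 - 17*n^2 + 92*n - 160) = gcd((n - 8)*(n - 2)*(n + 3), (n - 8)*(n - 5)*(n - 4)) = n - 8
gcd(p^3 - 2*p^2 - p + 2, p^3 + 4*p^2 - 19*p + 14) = p^2 - 3*p + 2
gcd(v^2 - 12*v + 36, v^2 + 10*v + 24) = 1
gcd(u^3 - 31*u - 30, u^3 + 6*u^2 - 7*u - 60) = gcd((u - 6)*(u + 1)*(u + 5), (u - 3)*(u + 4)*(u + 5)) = u + 5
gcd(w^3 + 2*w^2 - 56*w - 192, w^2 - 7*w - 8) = w - 8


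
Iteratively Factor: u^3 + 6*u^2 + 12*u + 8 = (u + 2)*(u^2 + 4*u + 4) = (u + 2)^2*(u + 2)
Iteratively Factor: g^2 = (g)*(g)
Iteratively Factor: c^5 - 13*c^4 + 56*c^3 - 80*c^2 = (c - 4)*(c^4 - 9*c^3 + 20*c^2) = (c - 4)^2*(c^3 - 5*c^2) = c*(c - 4)^2*(c^2 - 5*c) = c*(c - 5)*(c - 4)^2*(c)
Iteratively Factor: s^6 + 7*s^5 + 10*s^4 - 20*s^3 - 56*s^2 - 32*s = (s + 2)*(s^5 + 5*s^4 - 20*s^2 - 16*s) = (s - 2)*(s + 2)*(s^4 + 7*s^3 + 14*s^2 + 8*s) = (s - 2)*(s + 2)^2*(s^3 + 5*s^2 + 4*s) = (s - 2)*(s + 1)*(s + 2)^2*(s^2 + 4*s) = (s - 2)*(s + 1)*(s + 2)^2*(s + 4)*(s)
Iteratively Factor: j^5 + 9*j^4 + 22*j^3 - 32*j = (j - 1)*(j^4 + 10*j^3 + 32*j^2 + 32*j) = j*(j - 1)*(j^3 + 10*j^2 + 32*j + 32) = j*(j - 1)*(j + 2)*(j^2 + 8*j + 16) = j*(j - 1)*(j + 2)*(j + 4)*(j + 4)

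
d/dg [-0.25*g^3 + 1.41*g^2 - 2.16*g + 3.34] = -0.75*g^2 + 2.82*g - 2.16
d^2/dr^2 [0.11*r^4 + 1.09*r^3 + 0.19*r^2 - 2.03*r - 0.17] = 1.32*r^2 + 6.54*r + 0.38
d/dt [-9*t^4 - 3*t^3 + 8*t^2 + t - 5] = -36*t^3 - 9*t^2 + 16*t + 1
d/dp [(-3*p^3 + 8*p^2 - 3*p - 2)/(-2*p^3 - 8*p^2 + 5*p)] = 2*(20*p^4 - 21*p^3 + 2*p^2 - 16*p + 5)/(p^2*(4*p^4 + 32*p^3 + 44*p^2 - 80*p + 25))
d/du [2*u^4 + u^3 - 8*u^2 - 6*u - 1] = 8*u^3 + 3*u^2 - 16*u - 6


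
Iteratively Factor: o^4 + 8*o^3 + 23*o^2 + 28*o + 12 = (o + 2)*(o^3 + 6*o^2 + 11*o + 6) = (o + 1)*(o + 2)*(o^2 + 5*o + 6) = (o + 1)*(o + 2)^2*(o + 3)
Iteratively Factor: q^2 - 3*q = (q)*(q - 3)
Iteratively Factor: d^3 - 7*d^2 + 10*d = (d)*(d^2 - 7*d + 10) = d*(d - 2)*(d - 5)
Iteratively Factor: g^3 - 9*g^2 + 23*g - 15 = (g - 1)*(g^2 - 8*g + 15) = (g - 5)*(g - 1)*(g - 3)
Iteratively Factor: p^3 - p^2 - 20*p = (p - 5)*(p^2 + 4*p) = p*(p - 5)*(p + 4)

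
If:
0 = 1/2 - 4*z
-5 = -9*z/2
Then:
No Solution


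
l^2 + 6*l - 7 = (l - 1)*(l + 7)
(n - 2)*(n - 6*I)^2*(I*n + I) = I*n^4 + 12*n^3 - I*n^3 - 12*n^2 - 38*I*n^2 - 24*n + 36*I*n + 72*I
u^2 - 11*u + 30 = (u - 6)*(u - 5)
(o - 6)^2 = o^2 - 12*o + 36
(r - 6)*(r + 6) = r^2 - 36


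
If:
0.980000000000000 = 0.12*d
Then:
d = 8.17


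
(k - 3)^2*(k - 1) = k^3 - 7*k^2 + 15*k - 9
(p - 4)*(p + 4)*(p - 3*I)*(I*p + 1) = I*p^4 + 4*p^3 - 19*I*p^2 - 64*p + 48*I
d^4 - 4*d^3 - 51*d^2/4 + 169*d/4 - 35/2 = (d - 5)*(d - 2)*(d - 1/2)*(d + 7/2)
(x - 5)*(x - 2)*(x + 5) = x^3 - 2*x^2 - 25*x + 50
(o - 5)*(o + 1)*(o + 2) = o^3 - 2*o^2 - 13*o - 10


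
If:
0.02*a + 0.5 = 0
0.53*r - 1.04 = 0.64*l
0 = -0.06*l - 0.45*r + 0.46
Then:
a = -25.00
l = -0.70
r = 1.12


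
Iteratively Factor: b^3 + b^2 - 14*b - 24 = (b - 4)*(b^2 + 5*b + 6) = (b - 4)*(b + 3)*(b + 2)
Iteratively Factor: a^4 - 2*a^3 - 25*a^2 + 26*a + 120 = (a - 5)*(a^3 + 3*a^2 - 10*a - 24) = (a - 5)*(a - 3)*(a^2 + 6*a + 8) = (a - 5)*(a - 3)*(a + 2)*(a + 4)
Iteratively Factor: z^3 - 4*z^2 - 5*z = (z - 5)*(z^2 + z) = (z - 5)*(z + 1)*(z)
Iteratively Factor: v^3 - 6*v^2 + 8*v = (v - 2)*(v^2 - 4*v) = (v - 4)*(v - 2)*(v)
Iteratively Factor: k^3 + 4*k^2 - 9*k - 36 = (k - 3)*(k^2 + 7*k + 12) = (k - 3)*(k + 4)*(k + 3)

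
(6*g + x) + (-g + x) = 5*g + 2*x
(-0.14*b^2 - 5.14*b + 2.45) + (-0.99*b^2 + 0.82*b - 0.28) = -1.13*b^2 - 4.32*b + 2.17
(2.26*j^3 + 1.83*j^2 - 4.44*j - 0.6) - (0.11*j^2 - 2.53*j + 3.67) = 2.26*j^3 + 1.72*j^2 - 1.91*j - 4.27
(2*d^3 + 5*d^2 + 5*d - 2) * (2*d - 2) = 4*d^4 + 6*d^3 - 14*d + 4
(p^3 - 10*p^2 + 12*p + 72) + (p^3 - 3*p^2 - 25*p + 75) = 2*p^3 - 13*p^2 - 13*p + 147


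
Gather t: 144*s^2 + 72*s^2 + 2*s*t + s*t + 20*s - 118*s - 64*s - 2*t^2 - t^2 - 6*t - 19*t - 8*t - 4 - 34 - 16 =216*s^2 - 162*s - 3*t^2 + t*(3*s - 33) - 54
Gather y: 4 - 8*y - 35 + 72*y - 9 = 64*y - 40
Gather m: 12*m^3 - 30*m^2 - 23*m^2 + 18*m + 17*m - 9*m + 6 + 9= 12*m^3 - 53*m^2 + 26*m + 15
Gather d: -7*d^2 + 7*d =-7*d^2 + 7*d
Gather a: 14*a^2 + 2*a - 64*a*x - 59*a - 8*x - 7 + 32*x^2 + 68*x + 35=14*a^2 + a*(-64*x - 57) + 32*x^2 + 60*x + 28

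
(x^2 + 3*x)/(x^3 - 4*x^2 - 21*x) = 1/(x - 7)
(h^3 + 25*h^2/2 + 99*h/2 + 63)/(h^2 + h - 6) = (h^2 + 19*h/2 + 21)/(h - 2)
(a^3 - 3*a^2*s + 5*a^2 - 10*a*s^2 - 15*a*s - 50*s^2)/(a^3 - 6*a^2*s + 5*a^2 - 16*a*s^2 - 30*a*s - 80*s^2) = (-a + 5*s)/(-a + 8*s)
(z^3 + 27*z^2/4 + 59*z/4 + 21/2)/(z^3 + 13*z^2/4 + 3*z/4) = (4*z^2 + 15*z + 14)/(z*(4*z + 1))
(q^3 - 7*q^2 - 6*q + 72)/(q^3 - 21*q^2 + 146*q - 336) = (q^2 - q - 12)/(q^2 - 15*q + 56)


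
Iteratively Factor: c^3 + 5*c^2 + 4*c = (c + 4)*(c^2 + c) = c*(c + 4)*(c + 1)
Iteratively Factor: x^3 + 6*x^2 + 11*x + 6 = (x + 2)*(x^2 + 4*x + 3) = (x + 1)*(x + 2)*(x + 3)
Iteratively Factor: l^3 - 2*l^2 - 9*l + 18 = (l - 2)*(l^2 - 9) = (l - 3)*(l - 2)*(l + 3)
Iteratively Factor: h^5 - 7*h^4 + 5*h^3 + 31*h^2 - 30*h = (h)*(h^4 - 7*h^3 + 5*h^2 + 31*h - 30) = h*(h - 5)*(h^3 - 2*h^2 - 5*h + 6) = h*(h - 5)*(h + 2)*(h^2 - 4*h + 3) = h*(h - 5)*(h - 1)*(h + 2)*(h - 3)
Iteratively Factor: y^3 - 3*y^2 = (y)*(y^2 - 3*y) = y^2*(y - 3)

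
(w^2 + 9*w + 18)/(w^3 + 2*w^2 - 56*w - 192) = (w + 3)/(w^2 - 4*w - 32)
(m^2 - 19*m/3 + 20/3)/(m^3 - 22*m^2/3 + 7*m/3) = (3*m^2 - 19*m + 20)/(m*(3*m^2 - 22*m + 7))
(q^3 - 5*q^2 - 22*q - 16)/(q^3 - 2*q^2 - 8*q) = (q^2 - 7*q - 8)/(q*(q - 4))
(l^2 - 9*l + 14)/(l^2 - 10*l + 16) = (l - 7)/(l - 8)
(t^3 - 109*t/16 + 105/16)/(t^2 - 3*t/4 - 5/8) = (4*t^2 + 5*t - 21)/(2*(2*t + 1))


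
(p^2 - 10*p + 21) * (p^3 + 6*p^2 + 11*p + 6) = p^5 - 4*p^4 - 28*p^3 + 22*p^2 + 171*p + 126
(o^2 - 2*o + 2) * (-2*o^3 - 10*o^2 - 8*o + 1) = -2*o^5 - 6*o^4 + 8*o^3 - 3*o^2 - 18*o + 2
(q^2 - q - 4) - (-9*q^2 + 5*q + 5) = 10*q^2 - 6*q - 9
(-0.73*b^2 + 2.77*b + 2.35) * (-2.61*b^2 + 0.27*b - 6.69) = 1.9053*b^4 - 7.4268*b^3 - 0.5019*b^2 - 17.8968*b - 15.7215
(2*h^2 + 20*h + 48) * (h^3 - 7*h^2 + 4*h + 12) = 2*h^5 + 6*h^4 - 84*h^3 - 232*h^2 + 432*h + 576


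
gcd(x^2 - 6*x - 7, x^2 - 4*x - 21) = x - 7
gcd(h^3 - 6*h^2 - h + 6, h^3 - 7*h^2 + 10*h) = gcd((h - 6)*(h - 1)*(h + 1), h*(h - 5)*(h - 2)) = 1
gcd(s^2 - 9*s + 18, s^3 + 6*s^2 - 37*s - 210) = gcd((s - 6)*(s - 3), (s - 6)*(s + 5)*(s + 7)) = s - 6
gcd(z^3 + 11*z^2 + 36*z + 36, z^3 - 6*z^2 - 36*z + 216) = z + 6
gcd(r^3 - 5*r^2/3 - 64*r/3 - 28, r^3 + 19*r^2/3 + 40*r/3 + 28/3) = r^2 + 13*r/3 + 14/3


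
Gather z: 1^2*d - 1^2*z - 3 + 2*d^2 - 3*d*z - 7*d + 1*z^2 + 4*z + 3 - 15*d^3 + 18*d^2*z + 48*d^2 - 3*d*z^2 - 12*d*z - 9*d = -15*d^3 + 50*d^2 - 15*d + z^2*(1 - 3*d) + z*(18*d^2 - 15*d + 3)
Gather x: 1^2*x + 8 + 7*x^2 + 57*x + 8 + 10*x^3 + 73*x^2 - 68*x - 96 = 10*x^3 + 80*x^2 - 10*x - 80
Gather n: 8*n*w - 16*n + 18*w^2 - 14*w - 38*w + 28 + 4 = n*(8*w - 16) + 18*w^2 - 52*w + 32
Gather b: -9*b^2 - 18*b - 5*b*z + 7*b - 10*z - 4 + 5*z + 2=-9*b^2 + b*(-5*z - 11) - 5*z - 2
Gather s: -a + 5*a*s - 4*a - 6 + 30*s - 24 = -5*a + s*(5*a + 30) - 30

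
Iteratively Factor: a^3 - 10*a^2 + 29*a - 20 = (a - 1)*(a^2 - 9*a + 20) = (a - 4)*(a - 1)*(a - 5)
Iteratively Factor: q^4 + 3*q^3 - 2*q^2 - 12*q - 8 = (q + 2)*(q^3 + q^2 - 4*q - 4) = (q - 2)*(q + 2)*(q^2 + 3*q + 2) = (q - 2)*(q + 1)*(q + 2)*(q + 2)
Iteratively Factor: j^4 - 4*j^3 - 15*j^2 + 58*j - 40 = (j - 5)*(j^3 + j^2 - 10*j + 8) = (j - 5)*(j - 2)*(j^2 + 3*j - 4) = (j - 5)*(j - 2)*(j - 1)*(j + 4)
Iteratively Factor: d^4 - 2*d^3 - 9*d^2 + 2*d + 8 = (d + 1)*(d^3 - 3*d^2 - 6*d + 8) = (d - 1)*(d + 1)*(d^2 - 2*d - 8) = (d - 1)*(d + 1)*(d + 2)*(d - 4)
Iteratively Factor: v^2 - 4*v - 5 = (v - 5)*(v + 1)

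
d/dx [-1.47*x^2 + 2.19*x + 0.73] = 2.19 - 2.94*x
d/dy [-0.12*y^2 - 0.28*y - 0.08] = -0.24*y - 0.28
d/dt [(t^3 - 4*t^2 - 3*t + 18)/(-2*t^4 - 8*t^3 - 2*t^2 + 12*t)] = (t^4 - 12*t^3 + 18*t^2 + 36*t - 27)/(2*t^2*(t^4 + 4*t^3 - 2*t^2 - 12*t + 9))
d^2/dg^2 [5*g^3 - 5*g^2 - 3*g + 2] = 30*g - 10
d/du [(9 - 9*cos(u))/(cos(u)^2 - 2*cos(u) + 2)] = 9*(2 - cos(u))*sin(u)*cos(u)/(cos(u)^2 - 2*cos(u) + 2)^2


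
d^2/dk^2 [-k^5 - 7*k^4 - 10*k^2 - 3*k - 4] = -20*k^3 - 84*k^2 - 20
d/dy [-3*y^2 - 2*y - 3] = -6*y - 2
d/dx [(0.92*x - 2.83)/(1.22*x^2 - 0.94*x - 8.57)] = (-1.1224*x^2 + 6.9052*x - 10.5446)/(1.4884*x^4 - 2.2936*x^3 - 20.0272*x^2 + 16.1116*x + 73.4449)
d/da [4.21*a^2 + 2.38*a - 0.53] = 8.42*a + 2.38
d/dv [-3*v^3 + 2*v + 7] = 2 - 9*v^2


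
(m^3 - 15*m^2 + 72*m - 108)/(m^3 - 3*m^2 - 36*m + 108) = (m - 6)/(m + 6)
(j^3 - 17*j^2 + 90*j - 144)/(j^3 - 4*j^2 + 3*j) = (j^2 - 14*j + 48)/(j*(j - 1))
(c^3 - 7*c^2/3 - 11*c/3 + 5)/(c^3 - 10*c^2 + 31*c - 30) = (3*c^2 + 2*c - 5)/(3*(c^2 - 7*c + 10))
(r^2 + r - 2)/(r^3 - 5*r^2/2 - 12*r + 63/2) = 2*(r^2 + r - 2)/(2*r^3 - 5*r^2 - 24*r + 63)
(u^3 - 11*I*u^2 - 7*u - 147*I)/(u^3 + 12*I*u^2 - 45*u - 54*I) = (u^2 - 14*I*u - 49)/(u^2 + 9*I*u - 18)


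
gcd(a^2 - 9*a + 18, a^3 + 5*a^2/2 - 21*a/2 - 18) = a - 3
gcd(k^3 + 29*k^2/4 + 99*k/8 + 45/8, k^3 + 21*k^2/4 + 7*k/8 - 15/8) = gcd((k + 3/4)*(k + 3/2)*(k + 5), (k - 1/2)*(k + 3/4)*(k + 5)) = k^2 + 23*k/4 + 15/4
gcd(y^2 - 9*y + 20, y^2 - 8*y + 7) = 1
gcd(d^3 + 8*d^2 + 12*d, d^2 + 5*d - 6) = d + 6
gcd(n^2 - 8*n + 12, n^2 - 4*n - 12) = n - 6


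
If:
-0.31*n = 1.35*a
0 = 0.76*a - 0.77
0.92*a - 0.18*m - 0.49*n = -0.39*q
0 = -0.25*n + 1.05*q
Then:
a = 1.01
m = 14.91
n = -4.41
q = -1.05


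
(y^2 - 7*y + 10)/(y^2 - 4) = (y - 5)/(y + 2)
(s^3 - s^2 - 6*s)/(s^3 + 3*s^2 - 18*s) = (s + 2)/(s + 6)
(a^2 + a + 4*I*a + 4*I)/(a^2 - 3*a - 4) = (a + 4*I)/(a - 4)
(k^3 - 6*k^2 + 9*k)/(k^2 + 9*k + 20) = k*(k^2 - 6*k + 9)/(k^2 + 9*k + 20)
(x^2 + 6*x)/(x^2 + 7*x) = (x + 6)/(x + 7)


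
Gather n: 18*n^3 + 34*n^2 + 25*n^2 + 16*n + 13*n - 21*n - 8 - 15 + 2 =18*n^3 + 59*n^2 + 8*n - 21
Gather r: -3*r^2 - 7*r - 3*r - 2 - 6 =-3*r^2 - 10*r - 8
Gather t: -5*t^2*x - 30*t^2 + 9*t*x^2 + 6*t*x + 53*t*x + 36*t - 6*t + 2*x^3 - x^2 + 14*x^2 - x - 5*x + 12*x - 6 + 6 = t^2*(-5*x - 30) + t*(9*x^2 + 59*x + 30) + 2*x^3 + 13*x^2 + 6*x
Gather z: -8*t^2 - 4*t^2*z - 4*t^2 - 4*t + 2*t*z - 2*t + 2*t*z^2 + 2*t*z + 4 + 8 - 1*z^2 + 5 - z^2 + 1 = -12*t^2 - 6*t + z^2*(2*t - 2) + z*(-4*t^2 + 4*t) + 18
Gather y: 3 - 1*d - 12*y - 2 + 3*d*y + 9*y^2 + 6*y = -d + 9*y^2 + y*(3*d - 6) + 1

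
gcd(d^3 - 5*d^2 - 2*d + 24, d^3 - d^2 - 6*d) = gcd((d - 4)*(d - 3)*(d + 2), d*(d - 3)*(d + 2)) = d^2 - d - 6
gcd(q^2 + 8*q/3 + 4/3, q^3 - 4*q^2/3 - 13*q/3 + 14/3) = q + 2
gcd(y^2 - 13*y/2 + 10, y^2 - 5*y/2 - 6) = y - 4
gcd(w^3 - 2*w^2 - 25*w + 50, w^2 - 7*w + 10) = w^2 - 7*w + 10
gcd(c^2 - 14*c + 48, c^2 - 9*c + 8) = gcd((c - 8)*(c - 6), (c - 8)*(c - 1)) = c - 8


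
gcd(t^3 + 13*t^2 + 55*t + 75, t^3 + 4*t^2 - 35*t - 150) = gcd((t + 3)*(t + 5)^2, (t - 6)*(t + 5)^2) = t^2 + 10*t + 25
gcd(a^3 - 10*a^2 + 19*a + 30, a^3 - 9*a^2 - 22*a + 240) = a - 6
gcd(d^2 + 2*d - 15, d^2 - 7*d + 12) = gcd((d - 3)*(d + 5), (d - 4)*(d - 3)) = d - 3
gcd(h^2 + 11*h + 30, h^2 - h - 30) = h + 5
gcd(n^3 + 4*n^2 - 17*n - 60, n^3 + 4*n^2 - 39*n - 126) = n + 3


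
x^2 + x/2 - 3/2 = (x - 1)*(x + 3/2)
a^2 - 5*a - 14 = (a - 7)*(a + 2)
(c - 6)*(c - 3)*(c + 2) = c^3 - 7*c^2 + 36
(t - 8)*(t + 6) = t^2 - 2*t - 48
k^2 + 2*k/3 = k*(k + 2/3)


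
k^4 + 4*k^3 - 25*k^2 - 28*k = k*(k - 4)*(k + 1)*(k + 7)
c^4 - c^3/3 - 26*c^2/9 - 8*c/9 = c*(c - 2)*(c + 1/3)*(c + 4/3)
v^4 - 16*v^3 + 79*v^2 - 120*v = v*(v - 8)*(v - 5)*(v - 3)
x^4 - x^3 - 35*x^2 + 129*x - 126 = (x - 3)^2*(x - 2)*(x + 7)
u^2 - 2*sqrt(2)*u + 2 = (u - sqrt(2))^2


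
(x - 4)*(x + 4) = x^2 - 16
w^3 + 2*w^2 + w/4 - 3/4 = (w - 1/2)*(w + 1)*(w + 3/2)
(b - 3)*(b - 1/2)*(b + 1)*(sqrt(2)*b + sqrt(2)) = sqrt(2)*b^4 - 3*sqrt(2)*b^3/2 - 9*sqrt(2)*b^2/2 - sqrt(2)*b/2 + 3*sqrt(2)/2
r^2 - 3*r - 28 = (r - 7)*(r + 4)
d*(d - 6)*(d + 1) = d^3 - 5*d^2 - 6*d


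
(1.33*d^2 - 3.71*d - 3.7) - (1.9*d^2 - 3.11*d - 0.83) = -0.57*d^2 - 0.6*d - 2.87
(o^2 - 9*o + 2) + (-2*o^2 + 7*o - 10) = -o^2 - 2*o - 8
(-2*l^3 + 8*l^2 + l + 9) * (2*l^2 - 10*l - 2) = -4*l^5 + 36*l^4 - 74*l^3 - 8*l^2 - 92*l - 18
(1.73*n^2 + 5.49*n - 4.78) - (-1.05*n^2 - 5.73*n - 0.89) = 2.78*n^2 + 11.22*n - 3.89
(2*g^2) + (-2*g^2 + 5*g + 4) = 5*g + 4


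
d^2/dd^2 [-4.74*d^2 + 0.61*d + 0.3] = -9.48000000000000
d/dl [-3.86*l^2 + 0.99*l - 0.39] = 0.99 - 7.72*l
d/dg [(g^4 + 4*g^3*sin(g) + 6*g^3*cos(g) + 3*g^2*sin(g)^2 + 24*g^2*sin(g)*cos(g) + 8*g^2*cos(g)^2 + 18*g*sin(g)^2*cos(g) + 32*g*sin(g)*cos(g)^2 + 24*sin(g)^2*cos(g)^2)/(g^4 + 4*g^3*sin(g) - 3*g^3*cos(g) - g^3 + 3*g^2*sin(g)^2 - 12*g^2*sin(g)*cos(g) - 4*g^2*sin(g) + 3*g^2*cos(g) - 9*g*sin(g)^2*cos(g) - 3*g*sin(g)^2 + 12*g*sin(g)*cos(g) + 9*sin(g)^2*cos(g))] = (-9*g^3*sin(g) - 16*g^2*sin(g)*cos(g) - 9*sqrt(2)*g^2*cos(g + pi/4) - g^2 + 16*sqrt(2)*g*sin(g)*sin(g + pi/4) + 24*g*sin(g)*cos(g)^2 + 6*g*cos(g) - 16*g + 24*sqrt(2)*cos(g)^2*cos(g + pi/4) + 26*cos(g)^2)/((g - 1)^2*(g - 3*cos(g))^2)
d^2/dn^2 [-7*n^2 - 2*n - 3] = -14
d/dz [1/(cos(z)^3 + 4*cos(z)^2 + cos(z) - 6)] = (3*cos(z)^2 + 8*cos(z) + 1)*sin(z)/(cos(z)^3 + 4*cos(z)^2 + cos(z) - 6)^2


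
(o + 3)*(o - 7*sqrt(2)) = o^2 - 7*sqrt(2)*o + 3*o - 21*sqrt(2)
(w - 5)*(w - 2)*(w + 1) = w^3 - 6*w^2 + 3*w + 10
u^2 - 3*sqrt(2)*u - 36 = (u - 6*sqrt(2))*(u + 3*sqrt(2))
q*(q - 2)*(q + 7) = q^3 + 5*q^2 - 14*q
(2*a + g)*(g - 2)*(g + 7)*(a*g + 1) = 2*a^2*g^3 + 10*a^2*g^2 - 28*a^2*g + a*g^4 + 5*a*g^3 - 12*a*g^2 + 10*a*g - 28*a + g^3 + 5*g^2 - 14*g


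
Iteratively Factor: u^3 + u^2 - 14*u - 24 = (u + 2)*(u^2 - u - 12) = (u + 2)*(u + 3)*(u - 4)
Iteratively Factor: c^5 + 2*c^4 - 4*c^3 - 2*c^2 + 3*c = (c)*(c^4 + 2*c^3 - 4*c^2 - 2*c + 3) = c*(c - 1)*(c^3 + 3*c^2 - c - 3) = c*(c - 1)^2*(c^2 + 4*c + 3) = c*(c - 1)^2*(c + 3)*(c + 1)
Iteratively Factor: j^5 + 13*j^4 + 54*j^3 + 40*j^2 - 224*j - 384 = (j + 4)*(j^4 + 9*j^3 + 18*j^2 - 32*j - 96) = (j - 2)*(j + 4)*(j^3 + 11*j^2 + 40*j + 48) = (j - 2)*(j + 4)^2*(j^2 + 7*j + 12) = (j - 2)*(j + 4)^3*(j + 3)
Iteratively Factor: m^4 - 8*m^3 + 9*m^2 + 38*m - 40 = (m + 2)*(m^3 - 10*m^2 + 29*m - 20) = (m - 1)*(m + 2)*(m^2 - 9*m + 20) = (m - 5)*(m - 1)*(m + 2)*(m - 4)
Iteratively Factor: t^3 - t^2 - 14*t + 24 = (t + 4)*(t^2 - 5*t + 6) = (t - 3)*(t + 4)*(t - 2)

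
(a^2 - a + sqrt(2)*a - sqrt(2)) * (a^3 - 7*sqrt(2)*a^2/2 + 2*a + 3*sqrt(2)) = a^5 - 5*sqrt(2)*a^4/2 - a^4 - 5*a^3 + 5*sqrt(2)*a^3/2 + 5*a^2 + 5*sqrt(2)*a^2 - 5*sqrt(2)*a + 6*a - 6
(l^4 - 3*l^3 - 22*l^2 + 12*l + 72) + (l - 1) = l^4 - 3*l^3 - 22*l^2 + 13*l + 71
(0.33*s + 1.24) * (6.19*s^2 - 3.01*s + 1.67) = 2.0427*s^3 + 6.6823*s^2 - 3.1813*s + 2.0708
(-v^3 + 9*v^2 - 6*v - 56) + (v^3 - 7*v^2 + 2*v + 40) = 2*v^2 - 4*v - 16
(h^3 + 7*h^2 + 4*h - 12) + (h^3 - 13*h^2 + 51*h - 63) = 2*h^3 - 6*h^2 + 55*h - 75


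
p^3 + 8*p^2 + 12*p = p*(p + 2)*(p + 6)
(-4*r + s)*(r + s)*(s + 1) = -4*r^2*s - 4*r^2 - 3*r*s^2 - 3*r*s + s^3 + s^2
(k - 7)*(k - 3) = k^2 - 10*k + 21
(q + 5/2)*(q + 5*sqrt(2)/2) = q^2 + 5*q/2 + 5*sqrt(2)*q/2 + 25*sqrt(2)/4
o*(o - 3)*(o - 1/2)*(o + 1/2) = o^4 - 3*o^3 - o^2/4 + 3*o/4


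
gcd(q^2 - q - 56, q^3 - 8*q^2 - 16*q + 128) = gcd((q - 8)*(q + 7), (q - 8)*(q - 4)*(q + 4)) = q - 8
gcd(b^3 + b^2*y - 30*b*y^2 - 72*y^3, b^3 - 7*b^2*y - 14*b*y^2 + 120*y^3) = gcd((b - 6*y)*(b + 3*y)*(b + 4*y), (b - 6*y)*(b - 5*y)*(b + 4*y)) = -b^2 + 2*b*y + 24*y^2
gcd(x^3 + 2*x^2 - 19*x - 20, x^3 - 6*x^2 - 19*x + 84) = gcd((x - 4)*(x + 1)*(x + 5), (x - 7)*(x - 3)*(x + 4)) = 1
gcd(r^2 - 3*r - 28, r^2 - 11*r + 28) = r - 7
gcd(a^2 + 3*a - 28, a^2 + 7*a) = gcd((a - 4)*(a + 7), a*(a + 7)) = a + 7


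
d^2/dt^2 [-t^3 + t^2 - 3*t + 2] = 2 - 6*t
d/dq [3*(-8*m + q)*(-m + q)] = -27*m + 6*q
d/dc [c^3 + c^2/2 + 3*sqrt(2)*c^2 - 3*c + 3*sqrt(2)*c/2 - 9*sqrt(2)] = 3*c^2 + c + 6*sqrt(2)*c - 3 + 3*sqrt(2)/2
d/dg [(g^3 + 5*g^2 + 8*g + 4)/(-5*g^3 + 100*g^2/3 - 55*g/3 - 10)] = 3*(35*g^4 + 26*g^3 - 197*g^2 - 220*g - 4)/(5*(9*g^6 - 120*g^5 + 466*g^4 - 404*g^3 - 119*g^2 + 132*g + 36))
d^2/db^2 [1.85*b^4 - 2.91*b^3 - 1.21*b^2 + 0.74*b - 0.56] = 22.2*b^2 - 17.46*b - 2.42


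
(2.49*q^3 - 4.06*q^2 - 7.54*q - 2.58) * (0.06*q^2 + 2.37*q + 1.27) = 0.1494*q^5 + 5.6577*q^4 - 6.9123*q^3 - 23.1808*q^2 - 15.6904*q - 3.2766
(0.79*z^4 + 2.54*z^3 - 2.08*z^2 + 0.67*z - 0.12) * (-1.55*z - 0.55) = -1.2245*z^5 - 4.3715*z^4 + 1.827*z^3 + 0.1055*z^2 - 0.1825*z + 0.066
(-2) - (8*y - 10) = 8 - 8*y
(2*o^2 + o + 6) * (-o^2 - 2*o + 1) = -2*o^4 - 5*o^3 - 6*o^2 - 11*o + 6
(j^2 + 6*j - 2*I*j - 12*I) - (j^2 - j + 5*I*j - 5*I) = 7*j - 7*I*j - 7*I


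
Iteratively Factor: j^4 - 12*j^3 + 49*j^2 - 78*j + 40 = (j - 4)*(j^3 - 8*j^2 + 17*j - 10) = (j - 4)*(j - 1)*(j^2 - 7*j + 10) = (j - 5)*(j - 4)*(j - 1)*(j - 2)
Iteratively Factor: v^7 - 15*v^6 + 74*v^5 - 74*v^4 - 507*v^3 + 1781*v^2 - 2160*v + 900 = (v - 2)*(v^6 - 13*v^5 + 48*v^4 + 22*v^3 - 463*v^2 + 855*v - 450) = (v - 3)*(v - 2)*(v^5 - 10*v^4 + 18*v^3 + 76*v^2 - 235*v + 150) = (v - 3)*(v - 2)*(v - 1)*(v^4 - 9*v^3 + 9*v^2 + 85*v - 150) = (v - 3)*(v - 2)^2*(v - 1)*(v^3 - 7*v^2 - 5*v + 75) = (v - 5)*(v - 3)*(v - 2)^2*(v - 1)*(v^2 - 2*v - 15) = (v - 5)^2*(v - 3)*(v - 2)^2*(v - 1)*(v + 3)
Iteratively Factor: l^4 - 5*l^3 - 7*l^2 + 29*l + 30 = (l + 2)*(l^3 - 7*l^2 + 7*l + 15) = (l + 1)*(l + 2)*(l^2 - 8*l + 15) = (l - 5)*(l + 1)*(l + 2)*(l - 3)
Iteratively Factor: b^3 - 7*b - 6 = (b + 1)*(b^2 - b - 6) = (b - 3)*(b + 1)*(b + 2)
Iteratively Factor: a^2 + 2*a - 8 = (a - 2)*(a + 4)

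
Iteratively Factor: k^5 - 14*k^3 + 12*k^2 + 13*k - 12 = (k + 1)*(k^4 - k^3 - 13*k^2 + 25*k - 12) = (k - 3)*(k + 1)*(k^3 + 2*k^2 - 7*k + 4) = (k - 3)*(k - 1)*(k + 1)*(k^2 + 3*k - 4) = (k - 3)*(k - 1)^2*(k + 1)*(k + 4)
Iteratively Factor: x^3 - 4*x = (x + 2)*(x^2 - 2*x) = x*(x + 2)*(x - 2)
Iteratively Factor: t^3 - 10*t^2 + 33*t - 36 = (t - 3)*(t^2 - 7*t + 12) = (t - 4)*(t - 3)*(t - 3)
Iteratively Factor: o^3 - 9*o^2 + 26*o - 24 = (o - 2)*(o^2 - 7*o + 12) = (o - 3)*(o - 2)*(o - 4)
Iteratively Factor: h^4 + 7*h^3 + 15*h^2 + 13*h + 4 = (h + 1)*(h^3 + 6*h^2 + 9*h + 4) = (h + 1)*(h + 4)*(h^2 + 2*h + 1) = (h + 1)^2*(h + 4)*(h + 1)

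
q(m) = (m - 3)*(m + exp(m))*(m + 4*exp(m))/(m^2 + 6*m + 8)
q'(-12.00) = 0.23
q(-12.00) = -27.00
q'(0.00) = -3.25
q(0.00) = -1.50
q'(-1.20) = 3.69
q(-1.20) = 0.01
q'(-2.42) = 17.28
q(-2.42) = 39.30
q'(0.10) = -3.45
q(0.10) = -1.84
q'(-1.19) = 3.47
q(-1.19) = 0.04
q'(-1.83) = 224.10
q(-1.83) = -25.98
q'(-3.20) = -79.96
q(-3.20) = 61.96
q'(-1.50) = 18.70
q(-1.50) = -2.79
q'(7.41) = 914888.89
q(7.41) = 451125.42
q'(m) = (-2*m - 6)*(m - 3)*(m + exp(m))*(m + 4*exp(m))/(m^2 + 6*m + 8)^2 + (m - 3)*(m + exp(m))*(4*exp(m) + 1)/(m^2 + 6*m + 8) + (m - 3)*(m + 4*exp(m))*(exp(m) + 1)/(m^2 + 6*m + 8) + (m + exp(m))*(m + 4*exp(m))/(m^2 + 6*m + 8)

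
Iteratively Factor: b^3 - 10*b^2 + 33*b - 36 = (b - 4)*(b^2 - 6*b + 9) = (b - 4)*(b - 3)*(b - 3)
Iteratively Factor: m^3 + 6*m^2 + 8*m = (m + 2)*(m^2 + 4*m) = (m + 2)*(m + 4)*(m)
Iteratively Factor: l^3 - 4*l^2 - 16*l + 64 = (l - 4)*(l^2 - 16) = (l - 4)*(l + 4)*(l - 4)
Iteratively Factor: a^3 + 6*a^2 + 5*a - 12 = (a - 1)*(a^2 + 7*a + 12) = (a - 1)*(a + 4)*(a + 3)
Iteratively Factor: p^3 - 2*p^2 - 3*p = (p - 3)*(p^2 + p) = p*(p - 3)*(p + 1)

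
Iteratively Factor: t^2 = (t)*(t)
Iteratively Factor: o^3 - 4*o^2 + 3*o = (o - 1)*(o^2 - 3*o) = o*(o - 1)*(o - 3)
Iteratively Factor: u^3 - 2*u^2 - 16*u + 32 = (u + 4)*(u^2 - 6*u + 8) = (u - 4)*(u + 4)*(u - 2)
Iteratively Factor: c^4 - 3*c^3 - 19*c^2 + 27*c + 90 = (c - 5)*(c^3 + 2*c^2 - 9*c - 18) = (c - 5)*(c + 2)*(c^2 - 9) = (c - 5)*(c - 3)*(c + 2)*(c + 3)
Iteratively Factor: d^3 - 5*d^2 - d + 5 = (d - 1)*(d^2 - 4*d - 5) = (d - 5)*(d - 1)*(d + 1)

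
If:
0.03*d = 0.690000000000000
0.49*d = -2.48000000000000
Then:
No Solution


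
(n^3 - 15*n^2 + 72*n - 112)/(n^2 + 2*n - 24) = (n^2 - 11*n + 28)/(n + 6)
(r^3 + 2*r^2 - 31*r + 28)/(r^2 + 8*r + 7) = (r^2 - 5*r + 4)/(r + 1)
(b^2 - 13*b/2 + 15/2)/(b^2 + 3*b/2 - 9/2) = (b - 5)/(b + 3)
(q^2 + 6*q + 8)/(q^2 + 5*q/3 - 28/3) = 3*(q + 2)/(3*q - 7)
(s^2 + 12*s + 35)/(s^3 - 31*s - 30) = (s + 7)/(s^2 - 5*s - 6)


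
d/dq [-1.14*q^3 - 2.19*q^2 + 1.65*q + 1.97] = -3.42*q^2 - 4.38*q + 1.65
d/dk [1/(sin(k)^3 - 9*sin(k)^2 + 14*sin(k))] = (-3*cos(k) + 18/tan(k) - 14*cos(k)/sin(k)^2)/((sin(k) - 7)^2*(sin(k) - 2)^2)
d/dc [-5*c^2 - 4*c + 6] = -10*c - 4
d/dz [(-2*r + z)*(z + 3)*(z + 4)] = -4*r*z - 14*r + 3*z^2 + 14*z + 12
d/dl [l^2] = 2*l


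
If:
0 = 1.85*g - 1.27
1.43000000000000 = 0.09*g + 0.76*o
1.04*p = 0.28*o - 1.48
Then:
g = 0.69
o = 1.80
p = -0.94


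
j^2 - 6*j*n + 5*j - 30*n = (j + 5)*(j - 6*n)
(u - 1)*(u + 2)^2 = u^3 + 3*u^2 - 4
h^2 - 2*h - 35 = (h - 7)*(h + 5)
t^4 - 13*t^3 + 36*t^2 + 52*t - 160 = (t - 8)*(t - 5)*(t - 2)*(t + 2)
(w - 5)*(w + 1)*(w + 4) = w^3 - 21*w - 20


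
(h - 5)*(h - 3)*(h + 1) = h^3 - 7*h^2 + 7*h + 15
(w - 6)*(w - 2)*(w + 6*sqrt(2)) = w^3 - 8*w^2 + 6*sqrt(2)*w^2 - 48*sqrt(2)*w + 12*w + 72*sqrt(2)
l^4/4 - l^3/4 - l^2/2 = l^2*(l/4 + 1/4)*(l - 2)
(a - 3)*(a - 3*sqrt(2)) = a^2 - 3*sqrt(2)*a - 3*a + 9*sqrt(2)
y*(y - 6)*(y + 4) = y^3 - 2*y^2 - 24*y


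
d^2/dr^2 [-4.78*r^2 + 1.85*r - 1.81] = -9.56000000000000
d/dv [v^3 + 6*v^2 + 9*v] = 3*v^2 + 12*v + 9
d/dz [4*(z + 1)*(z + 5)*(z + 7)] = 12*z^2 + 104*z + 188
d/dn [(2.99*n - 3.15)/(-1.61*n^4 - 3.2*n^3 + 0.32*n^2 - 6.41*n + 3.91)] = (14.4417*n^4 - 1.15*n^3 - 31.1968*n^2 + 2.016*n - 8.5006)/(2.5921*n^8 + 10.304*n^7 + 9.2096*n^6 + 18.5922*n^5 + 28.5362*n^4 - 29.1264*n^3 + 43.5905*n^2 - 50.1262*n + 15.2881)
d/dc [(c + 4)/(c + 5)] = (c + 5)^(-2)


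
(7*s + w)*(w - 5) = 7*s*w - 35*s + w^2 - 5*w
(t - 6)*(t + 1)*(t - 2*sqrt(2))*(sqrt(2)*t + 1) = sqrt(2)*t^4 - 5*sqrt(2)*t^3 - 3*t^3 - 8*sqrt(2)*t^2 + 15*t^2 + 10*sqrt(2)*t + 18*t + 12*sqrt(2)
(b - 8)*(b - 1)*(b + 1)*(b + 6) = b^4 - 2*b^3 - 49*b^2 + 2*b + 48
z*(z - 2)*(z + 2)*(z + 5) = z^4 + 5*z^3 - 4*z^2 - 20*z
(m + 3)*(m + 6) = m^2 + 9*m + 18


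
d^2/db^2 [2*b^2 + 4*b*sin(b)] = -4*b*sin(b) + 8*cos(b) + 4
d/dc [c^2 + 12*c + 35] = 2*c + 12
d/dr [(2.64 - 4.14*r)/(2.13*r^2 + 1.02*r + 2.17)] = (8.8182*r^2 - 11.2464*r - 11.6766)/(4.5369*r^4 + 4.3452*r^3 + 10.2846*r^2 + 4.4268*r + 4.7089)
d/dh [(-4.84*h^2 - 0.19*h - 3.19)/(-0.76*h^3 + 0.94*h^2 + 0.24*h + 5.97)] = (-3.6784*h^4 - 0.2888*h^3 - 8.2562*h^2 - 51.7924*h - 0.3687)/(0.5776*h^6 - 1.4288*h^5 + 0.5188*h^4 - 8.6232*h^3 + 11.2812*h^2 + 2.8656*h + 35.6409)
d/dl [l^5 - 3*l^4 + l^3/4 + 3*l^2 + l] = 5*l^4 - 12*l^3 + 3*l^2/4 + 6*l + 1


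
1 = 1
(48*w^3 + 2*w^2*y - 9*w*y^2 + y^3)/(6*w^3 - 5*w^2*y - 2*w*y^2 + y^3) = (-8*w + y)/(-w + y)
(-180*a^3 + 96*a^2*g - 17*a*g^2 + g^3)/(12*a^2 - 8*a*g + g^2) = (-30*a^2 + 11*a*g - g^2)/(2*a - g)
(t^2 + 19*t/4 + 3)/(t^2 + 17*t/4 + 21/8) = 2*(t + 4)/(2*t + 7)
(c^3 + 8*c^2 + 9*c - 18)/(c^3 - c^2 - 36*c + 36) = (c + 3)/(c - 6)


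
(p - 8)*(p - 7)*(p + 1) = p^3 - 14*p^2 + 41*p + 56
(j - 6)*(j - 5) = j^2 - 11*j + 30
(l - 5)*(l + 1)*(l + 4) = l^3 - 21*l - 20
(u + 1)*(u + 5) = u^2 + 6*u + 5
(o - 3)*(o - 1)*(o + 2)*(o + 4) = o^4 + 2*o^3 - 13*o^2 - 14*o + 24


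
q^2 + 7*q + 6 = (q + 1)*(q + 6)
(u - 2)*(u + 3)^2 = u^3 + 4*u^2 - 3*u - 18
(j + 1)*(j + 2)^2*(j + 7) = j^4 + 12*j^3 + 43*j^2 + 60*j + 28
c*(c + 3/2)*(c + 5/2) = c^3 + 4*c^2 + 15*c/4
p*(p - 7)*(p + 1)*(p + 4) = p^4 - 2*p^3 - 31*p^2 - 28*p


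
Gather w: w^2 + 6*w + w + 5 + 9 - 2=w^2 + 7*w + 12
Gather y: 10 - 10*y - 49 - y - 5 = -11*y - 44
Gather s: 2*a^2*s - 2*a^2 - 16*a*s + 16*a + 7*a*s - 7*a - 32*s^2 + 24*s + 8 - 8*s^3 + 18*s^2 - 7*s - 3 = -2*a^2 + 9*a - 8*s^3 - 14*s^2 + s*(2*a^2 - 9*a + 17) + 5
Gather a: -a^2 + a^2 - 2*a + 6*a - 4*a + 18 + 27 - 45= 0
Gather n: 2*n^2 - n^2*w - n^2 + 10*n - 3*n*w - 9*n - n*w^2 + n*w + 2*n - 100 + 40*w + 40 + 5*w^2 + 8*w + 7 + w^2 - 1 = n^2*(1 - w) + n*(-w^2 - 2*w + 3) + 6*w^2 + 48*w - 54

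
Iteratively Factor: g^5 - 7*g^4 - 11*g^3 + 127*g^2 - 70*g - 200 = (g - 5)*(g^4 - 2*g^3 - 21*g^2 + 22*g + 40) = (g - 5)*(g + 1)*(g^3 - 3*g^2 - 18*g + 40) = (g - 5)*(g + 1)*(g + 4)*(g^2 - 7*g + 10) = (g - 5)*(g - 2)*(g + 1)*(g + 4)*(g - 5)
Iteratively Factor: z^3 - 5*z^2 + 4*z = (z - 1)*(z^2 - 4*z) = (z - 4)*(z - 1)*(z)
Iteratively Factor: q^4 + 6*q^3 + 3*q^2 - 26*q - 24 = (q + 1)*(q^3 + 5*q^2 - 2*q - 24) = (q + 1)*(q + 3)*(q^2 + 2*q - 8) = (q + 1)*(q + 3)*(q + 4)*(q - 2)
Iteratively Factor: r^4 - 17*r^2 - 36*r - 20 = (r + 2)*(r^3 - 2*r^2 - 13*r - 10) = (r - 5)*(r + 2)*(r^2 + 3*r + 2) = (r - 5)*(r + 2)^2*(r + 1)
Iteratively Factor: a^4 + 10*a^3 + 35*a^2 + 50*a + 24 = (a + 2)*(a^3 + 8*a^2 + 19*a + 12) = (a + 1)*(a + 2)*(a^2 + 7*a + 12) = (a + 1)*(a + 2)*(a + 4)*(a + 3)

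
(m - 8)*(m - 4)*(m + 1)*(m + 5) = m^4 - 6*m^3 - 35*m^2 + 132*m + 160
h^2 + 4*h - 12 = (h - 2)*(h + 6)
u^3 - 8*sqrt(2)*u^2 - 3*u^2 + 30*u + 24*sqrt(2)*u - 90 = (u - 3)*(u - 5*sqrt(2))*(u - 3*sqrt(2))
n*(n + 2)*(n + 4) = n^3 + 6*n^2 + 8*n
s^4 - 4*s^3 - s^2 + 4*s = s*(s - 4)*(s - 1)*(s + 1)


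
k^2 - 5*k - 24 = (k - 8)*(k + 3)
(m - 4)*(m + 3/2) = m^2 - 5*m/2 - 6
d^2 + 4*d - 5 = (d - 1)*(d + 5)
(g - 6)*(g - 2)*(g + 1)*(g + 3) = g^4 - 4*g^3 - 17*g^2 + 24*g + 36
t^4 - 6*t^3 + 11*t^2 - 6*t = t*(t - 3)*(t - 2)*(t - 1)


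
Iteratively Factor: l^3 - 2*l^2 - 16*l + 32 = (l - 4)*(l^2 + 2*l - 8) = (l - 4)*(l + 4)*(l - 2)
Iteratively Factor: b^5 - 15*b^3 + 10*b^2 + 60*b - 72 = (b - 2)*(b^4 + 2*b^3 - 11*b^2 - 12*b + 36) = (b - 2)*(b + 3)*(b^3 - b^2 - 8*b + 12) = (b - 2)^2*(b + 3)*(b^2 + b - 6) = (b - 2)^2*(b + 3)^2*(b - 2)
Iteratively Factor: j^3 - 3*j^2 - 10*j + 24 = (j - 4)*(j^2 + j - 6) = (j - 4)*(j - 2)*(j + 3)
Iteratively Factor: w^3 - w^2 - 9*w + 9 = (w - 3)*(w^2 + 2*w - 3) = (w - 3)*(w - 1)*(w + 3)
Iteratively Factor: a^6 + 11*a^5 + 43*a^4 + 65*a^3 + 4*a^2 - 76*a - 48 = (a + 3)*(a^5 + 8*a^4 + 19*a^3 + 8*a^2 - 20*a - 16) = (a + 1)*(a + 3)*(a^4 + 7*a^3 + 12*a^2 - 4*a - 16) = (a - 1)*(a + 1)*(a + 3)*(a^3 + 8*a^2 + 20*a + 16) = (a - 1)*(a + 1)*(a + 2)*(a + 3)*(a^2 + 6*a + 8) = (a - 1)*(a + 1)*(a + 2)^2*(a + 3)*(a + 4)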